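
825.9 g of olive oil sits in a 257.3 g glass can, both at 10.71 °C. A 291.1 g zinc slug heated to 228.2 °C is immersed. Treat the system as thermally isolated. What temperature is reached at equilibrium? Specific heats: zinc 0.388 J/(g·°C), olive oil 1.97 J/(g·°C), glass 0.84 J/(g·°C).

T_f ≈ 23.3 °C

Conservation of energy gives ΣQ = 0:
291.1·0.388·(T − 228.2) + 825.9·1.97·(T − 10.71) + 257.3·0.84·(T − 10.71) = 0
112.95(T − 228.2) + 1627(T − 10.71) + 216.13(T − 10.71) = 0
(112.95 + 1627 + 216.13) T = 112.95·228.2 + 1627·10.71 + 216.13·10.71
T ≈ 23.27 °C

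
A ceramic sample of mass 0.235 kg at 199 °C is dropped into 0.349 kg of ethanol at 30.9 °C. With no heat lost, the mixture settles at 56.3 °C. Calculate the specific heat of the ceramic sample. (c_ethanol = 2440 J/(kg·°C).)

c ≈ 645 J/(kg·°C)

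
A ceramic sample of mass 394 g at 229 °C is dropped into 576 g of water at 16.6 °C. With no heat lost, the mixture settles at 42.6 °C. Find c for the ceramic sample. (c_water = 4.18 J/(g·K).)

Heat gained plus heat lost sum to zero:
394×c×(42.6 − 229) + 576×4.18×(42.6 − 16.6) = 0
-73442 c = -62600
c = -62600/-73442 ≈ 0.8524 J/(g·K)

c ≈ 0.852 J/(g·K)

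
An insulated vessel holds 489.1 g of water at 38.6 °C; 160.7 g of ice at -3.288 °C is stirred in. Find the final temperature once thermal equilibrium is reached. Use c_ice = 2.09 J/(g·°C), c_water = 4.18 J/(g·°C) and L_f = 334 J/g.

Sum of m c ΔT and latent-heat terms is zero:
warm ice to 0 °C: 160.7·2.09·(0 − (-3.288)) = 1104.3; melt ice: 160.7·334 = 53674; warm the meltwater: 671.73 T; water: 2044.4(T − 38.6)
2716.2 T = 78915 − 54778 = 24137
T ≈ 8.89 °C (positive, so assuming full melt was valid).

T_f ≈ 8.9 °C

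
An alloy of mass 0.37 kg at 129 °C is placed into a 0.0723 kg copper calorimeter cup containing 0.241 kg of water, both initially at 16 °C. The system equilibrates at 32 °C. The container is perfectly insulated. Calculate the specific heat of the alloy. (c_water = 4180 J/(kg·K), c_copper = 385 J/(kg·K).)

Conservation of energy gives ΣQ = 0:
0.37·c·(32 − 129) + 0.241·4180·(32 − 16) + 0.0723·385·(32 − 16) = 0
-35.89 c = -16563
c = -16563/-35.89 ≈ 461.5 J/(kg·K)

c ≈ 462 J/(kg·K)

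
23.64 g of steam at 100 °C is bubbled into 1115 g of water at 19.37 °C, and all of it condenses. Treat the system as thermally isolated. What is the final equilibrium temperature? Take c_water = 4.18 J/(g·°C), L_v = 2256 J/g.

Energy conservation, ΣQ = 0:
latent heat released on condensation: 23.64×2256 = 53332
  condensed water 100 °C→T: 98.82(T − 100)
  water warms: 1115×4.18×(T − 19.37) = 4660.7(T − 19.37)
4759.5 T = 53332 + 9881.5 + 90278 = 153491
T ≈ 32.25 °C, under the boiling point, so the assumption holds.

T_f ≈ 32.2 °C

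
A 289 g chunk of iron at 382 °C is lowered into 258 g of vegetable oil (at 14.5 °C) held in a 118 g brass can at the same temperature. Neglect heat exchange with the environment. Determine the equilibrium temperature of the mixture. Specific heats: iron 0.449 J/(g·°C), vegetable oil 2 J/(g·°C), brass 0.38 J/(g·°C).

T_f is the heat-capacity-weighted average of the initial temperatures:
T_f = (129.76×382 + 516×14.5 + 44.84×14.5) / (129.76 + 516 + 44.84)
    = 57701 / 690.6 ≈ 83.55 °C

T_f ≈ 83.6 °C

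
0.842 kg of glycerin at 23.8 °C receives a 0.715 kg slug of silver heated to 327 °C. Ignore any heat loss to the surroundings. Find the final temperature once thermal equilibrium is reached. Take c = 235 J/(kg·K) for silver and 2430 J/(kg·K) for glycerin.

T_f ≈ 46.8 °C

With ΣQ=0 the equilibrium temperature is the m·c-weighted mean:
T_f = (168.03*327 + 2046.1*23.8) / (168.03 + 2046.1)
    = 103640 / 2214.1 ≈ 46.81 °C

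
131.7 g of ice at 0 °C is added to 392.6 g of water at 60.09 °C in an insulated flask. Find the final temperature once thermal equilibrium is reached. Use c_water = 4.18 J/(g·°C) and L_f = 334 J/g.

T_f ≈ 24.9 °C

Conservation of energy gives ΣQ = 0:
latent heat to melt: 131.7×334 = 43988
  meltwater 0→T: 131.7×4.18×T = 550.51 T
  water: 1641.1(T − 60.09)
2191.6 T = 98612 − 43988 = 54624
T ≈ 24.92 °C — above 0 °C, consistent with complete melting.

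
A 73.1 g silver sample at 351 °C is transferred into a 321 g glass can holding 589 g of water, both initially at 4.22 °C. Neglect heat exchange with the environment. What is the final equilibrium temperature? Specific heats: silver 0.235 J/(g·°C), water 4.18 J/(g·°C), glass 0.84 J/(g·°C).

T_f ≈ 6.4 °C

Heat gained plus heat lost sum to zero:
73.1·0.235·(T − 351) + 589·4.18·(T − 4.22) + 321·0.84·(T − 4.22) = 0
17.18(T − 351) + 2462(T − 4.22) + 269.64(T − 4.22) = 0
2748.8 T = 17557
T = 17557 / 2748.8 = 6.39 °C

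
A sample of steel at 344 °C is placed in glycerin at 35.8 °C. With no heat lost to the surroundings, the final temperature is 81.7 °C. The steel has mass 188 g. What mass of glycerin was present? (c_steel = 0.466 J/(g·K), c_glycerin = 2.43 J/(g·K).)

m ≈ 206 g

Taking heat into each body as positive, Σ m c ΔT = 0:
188×0.466×(81.7 − 344) + m×2.43×(81.7 − 35.8) = 0
111.54 m = 22980
m = 22980/111.54 ≈ 206 g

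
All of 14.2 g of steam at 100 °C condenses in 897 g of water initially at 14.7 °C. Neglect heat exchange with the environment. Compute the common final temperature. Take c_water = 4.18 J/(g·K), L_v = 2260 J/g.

Conservation of energy gives ΣQ = 0:
steam→water at 100 °C releases m L_v = 14.2×2260 = 32092; condensed water 100 °C→T: 59.36(T − 100); original water: 3749.5(T − 14.7)
3808.8 T = 32092 + 5935.6 + 55117 = 93145
T ≈ 24.46 °C (< 100 °C, so full condensation is consistent).

T_f ≈ 24.5 °C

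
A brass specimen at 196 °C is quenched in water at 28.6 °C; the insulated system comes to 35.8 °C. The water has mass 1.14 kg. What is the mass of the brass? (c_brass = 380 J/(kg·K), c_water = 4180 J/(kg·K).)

m ≈ 0.564 kg

|Q_brass| = |Q_water|:
m·380·(196 − 35.8) = 1.14·4180·(35.8 − 28.6)
60876 m = 34309  ⇒  m ≈ 0.5636 kg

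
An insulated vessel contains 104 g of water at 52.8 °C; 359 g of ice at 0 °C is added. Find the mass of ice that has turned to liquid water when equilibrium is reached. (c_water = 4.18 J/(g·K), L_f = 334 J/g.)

m_melted ≈ 68.7 g

Heat available from the water dropping to 0 °C: 104×4.18×52.8 = 22953 J.
Fully melting the ice requires m_ice L_f = 359×334 = 119906 J.
That's not enough to melt it all — equilibrium is at 0 °C with ice remaining.
m_melt = 22953 / L_f = 68.72 g.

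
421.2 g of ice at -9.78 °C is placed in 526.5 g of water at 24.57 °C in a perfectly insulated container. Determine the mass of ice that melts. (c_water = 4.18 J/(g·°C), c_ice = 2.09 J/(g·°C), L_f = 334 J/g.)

Water can give up m c ΔT = 526.5×4.18×24.57 = 54073 J before reaching 0 °C.
Of that, 421.2×2.09×9.78 = 8609.4 J goes to bring the ice to 0 °C, leaving 45464 J.
Melting all 421.2 g of ice would need 421.2×334 = 140681 J.
45464 J < 140681 J, so only part of the ice melts and the system sits at 0 °C.
m_melted×334 = 45464  ⇒  m_melted ≈ 136.1 g.

m_melted ≈ 136 g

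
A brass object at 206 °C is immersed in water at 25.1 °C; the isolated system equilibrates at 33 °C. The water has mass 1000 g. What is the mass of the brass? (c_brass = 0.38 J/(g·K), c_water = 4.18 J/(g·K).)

m ≈ 502 g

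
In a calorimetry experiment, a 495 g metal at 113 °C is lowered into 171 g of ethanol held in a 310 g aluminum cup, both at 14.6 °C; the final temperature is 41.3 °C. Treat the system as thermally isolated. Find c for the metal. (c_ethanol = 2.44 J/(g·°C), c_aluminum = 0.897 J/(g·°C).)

Taking heat into each body as positive, Σ m c ΔT = 0:
495×c×(41.3 − 113) + 171×2.44×(41.3 − 14.6) + 310×0.897×(41.3 − 14.6) = 0
-35492 c = -18565
c = -18565/-35492 ≈ 0.5231 J/(g·°C)

c ≈ 0.523 J/(g·°C)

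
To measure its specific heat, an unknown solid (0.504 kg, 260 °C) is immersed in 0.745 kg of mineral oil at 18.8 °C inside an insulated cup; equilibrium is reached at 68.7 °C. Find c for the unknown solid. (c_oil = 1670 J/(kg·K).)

c ≈ 644 J/(kg·K)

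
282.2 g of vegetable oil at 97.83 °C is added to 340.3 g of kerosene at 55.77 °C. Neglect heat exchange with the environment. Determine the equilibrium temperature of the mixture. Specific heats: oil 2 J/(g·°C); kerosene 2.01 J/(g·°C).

T_f ≈ 74.8 °C

Let T be the final temperature. ΣQ_i = 0:
282.2×2×(T − 97.83) + 340.3×2.01×(T − 55.77) = 0
1248.4 T = 93362
T ≈ 74.79 °C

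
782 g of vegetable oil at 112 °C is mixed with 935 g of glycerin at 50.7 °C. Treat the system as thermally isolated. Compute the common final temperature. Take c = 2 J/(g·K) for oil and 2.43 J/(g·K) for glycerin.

With ΣQ=0 the equilibrium temperature is the m·c-weighted mean:
T_f = (1564·112 + 2272.1·50.7) / (1564 + 2272.1)
    = 290361 / 3836.1 ≈ 75.69 °C

T_f ≈ 75.7 °C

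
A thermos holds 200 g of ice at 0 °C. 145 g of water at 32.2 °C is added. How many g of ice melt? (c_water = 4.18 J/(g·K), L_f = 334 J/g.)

Heat available from the water dropping to 0 °C: 145×4.18×32.2 = 19516 J.
Fully melting the ice requires m_ice L_f = 200×334 = 66800 J.
Since 19516 < 66800 J, not all the ice melts; equilibrium is at 0 °C.
m_melted×334 = 19516  ⇒  m_melted ≈ 58.43 g.

m_melted ≈ 58.4 g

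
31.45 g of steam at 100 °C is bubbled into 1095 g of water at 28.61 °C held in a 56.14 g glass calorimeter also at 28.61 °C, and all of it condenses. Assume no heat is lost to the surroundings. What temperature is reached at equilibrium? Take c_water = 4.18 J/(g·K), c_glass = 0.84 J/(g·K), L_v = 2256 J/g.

Energy balance with sensible and latent terms:
latent heat released on condensation: 31.45·2256 = 70951
  condensate cools 100→T: 31.45·4.18·(T − 100) = 131.46(T − 100)
  original water: 4577.1(T − 28.61)
  glass cup: 56.14·0.84·(T − 28.61) = 47.16(T − 28.61)
4755.7 T = 70951 + 13146 + 132300 = 216397
T ≈ 45.50 °C — below 100 °C, confirming all the steam condensed.

T_f ≈ 45.5 °C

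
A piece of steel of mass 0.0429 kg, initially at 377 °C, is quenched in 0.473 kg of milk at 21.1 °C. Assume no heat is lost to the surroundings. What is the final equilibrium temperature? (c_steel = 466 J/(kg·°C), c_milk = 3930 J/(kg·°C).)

Net heat exchanged in the isolated system is zero:
0.0429·466·(T − 377) + 0.473·3930·(T − 21.1) = 0
(19.99 + 1858.9) T = 19.99·377 + 1858.9·21.1
T = 46759 / 1878.9 = 24.9 °C

T_f ≈ 24.9 °C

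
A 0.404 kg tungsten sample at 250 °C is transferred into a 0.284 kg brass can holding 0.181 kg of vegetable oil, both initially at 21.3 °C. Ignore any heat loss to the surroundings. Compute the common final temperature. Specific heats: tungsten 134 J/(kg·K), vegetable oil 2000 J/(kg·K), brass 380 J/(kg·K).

Let T be the final temperature. ΣQ_i = 0:
0.404*134*(T − 250) + 0.181*2000*(T − 21.3) + 0.284*380*(T − 21.3) = 0
524.06 T = 23543
T ≈ 44.93 °C

T_f ≈ 44.9 °C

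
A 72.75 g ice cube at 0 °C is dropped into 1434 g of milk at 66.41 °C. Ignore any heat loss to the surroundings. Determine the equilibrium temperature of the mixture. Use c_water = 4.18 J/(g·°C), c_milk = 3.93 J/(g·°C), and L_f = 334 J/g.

T_f ≈ 58.9 °C

Energy balance with sensible and latent terms:
melt ice: 72.75×334 = 24298
  meltwater 0→T: 72.75×4.18×T = 304.09 T
  milk: 5635.6(T − 66.41)
5939.7 T = 374262 − 24298 = 349963
T ≈ 58.92 °C — above 0 °C, consistent with complete melting.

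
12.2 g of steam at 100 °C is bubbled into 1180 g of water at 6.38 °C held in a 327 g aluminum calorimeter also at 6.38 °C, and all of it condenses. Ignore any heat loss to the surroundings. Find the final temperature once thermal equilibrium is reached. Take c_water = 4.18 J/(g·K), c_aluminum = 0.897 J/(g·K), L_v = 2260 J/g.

Taking heat into each body as positive, Σ m c ΔT = 0:
latent heat released on condensation: 12.2·2260 = 27572; condensate cools 100→T: 12.2·4.18·(T − 100) = 51(T − 100); water warms: 1180·4.18·(T − 6.38) = 4932.4(T − 6.38); cup: 293.32(T − 6.38)
5276.7 T = 27572 + 5099.6 + 33340 = 66012
T ≈ 12.51 °C, under the boiling point, so the assumption holds.

T_f ≈ 12.5 °C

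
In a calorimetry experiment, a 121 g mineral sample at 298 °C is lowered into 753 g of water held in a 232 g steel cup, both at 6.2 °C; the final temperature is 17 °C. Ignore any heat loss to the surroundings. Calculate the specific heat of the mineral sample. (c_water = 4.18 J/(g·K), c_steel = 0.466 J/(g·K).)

c ≈ 1.03 J/(g·K)

Energy conservation, ΣQ = 0:
121×c×(17 − 298) + 753×4.18×(17 − 6.2) + 232×0.466×(17 − 6.2) = 0
-34001 c = -35161
c = -35161/-34001 ≈ 1.034 J/(g·K)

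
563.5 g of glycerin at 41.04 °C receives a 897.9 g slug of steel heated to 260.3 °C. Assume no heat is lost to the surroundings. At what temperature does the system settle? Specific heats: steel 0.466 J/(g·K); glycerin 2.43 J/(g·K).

|Q_steel| = |Q_glycerin|:
897.9*0.466*(260.3 − T) = 563.5*2.43*(T − 41.04)
418.42(260.3 − T) = 1369.3(T − 41.04)
1787.7 T = 165111  ⇒  T ≈ 92.36 °C

T_f ≈ 92.4 °C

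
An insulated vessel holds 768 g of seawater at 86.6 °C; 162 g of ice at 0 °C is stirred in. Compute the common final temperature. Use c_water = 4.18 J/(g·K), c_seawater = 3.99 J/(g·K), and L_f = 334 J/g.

Net heat exchanged in the isolated system is zero:
melt ice: 162×334 = 54108; meltwater 0→T: 162×4.18×T = 677.16 T; seawater cools: 768×3.99×(T − 86.6) = 3064.3(T − 86.6)
3741.5 T = 265370 − 54108 = 211262
T ≈ 56.46 °C. Since T > 0 °C, the all-ice-melts assumption holds.

T_f ≈ 56.5 °C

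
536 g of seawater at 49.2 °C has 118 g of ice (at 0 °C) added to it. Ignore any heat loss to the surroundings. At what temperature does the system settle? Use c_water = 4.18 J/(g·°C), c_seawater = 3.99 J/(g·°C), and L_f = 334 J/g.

T_f ≈ 25.0 °C

Sum of m c ΔT and latent-heat terms is zero:
melt ice: 118×334 = 39412
  meltwater 0→T: 118×4.18×T = 493.24 T
  seawater cools: 536×3.99×(T − 49.2) = 2138.6(T − 49.2)
2631.9 T = 105221 − 39412 = 65809
T ≈ 25.00 °C — above 0 °C, consistent with complete melting.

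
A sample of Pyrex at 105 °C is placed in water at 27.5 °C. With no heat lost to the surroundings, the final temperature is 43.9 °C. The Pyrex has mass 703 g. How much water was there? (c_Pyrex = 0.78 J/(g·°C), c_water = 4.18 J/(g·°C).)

Conservation of energy gives ΣQ = 0:
703×0.78×(43.9 − 105) + m×4.18×(43.9 − 27.5) = 0
68.55 m = 33504
m = 33504/68.55 ≈ 488.7 g

m ≈ 489 g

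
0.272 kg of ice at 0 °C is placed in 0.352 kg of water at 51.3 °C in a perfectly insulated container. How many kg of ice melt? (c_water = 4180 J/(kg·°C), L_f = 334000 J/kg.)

Cooling the water to 0 °C releases 0.352×4180×51.3 = 75481 J.
Melting all 0.272 kg of ice would need 0.272×334000 = 90848 J.
That's not enough to melt it all — equilibrium is at 0 °C with ice remaining.
m_melted×334000 = 75481  ⇒  m_melted ≈ 0.226 kg.

m_melted ≈ 0.226 kg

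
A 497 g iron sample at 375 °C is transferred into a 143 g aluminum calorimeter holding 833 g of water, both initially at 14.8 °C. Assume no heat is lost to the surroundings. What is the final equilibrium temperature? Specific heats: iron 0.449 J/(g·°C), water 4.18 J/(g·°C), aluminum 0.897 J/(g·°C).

T_f ≈ 35.8 °C

Net heat exchanged in the isolated system is zero:
497*0.449*(T − 375) + 833*4.18*(T − 14.8) + 143*0.897*(T − 14.8) = 0
223.15(T − 375) + 3481.9(T − 14.8) + 128.27(T − 14.8) = 0
3833.4 T = 137113
T = 137113/3833.4 ≈ 35.77 °C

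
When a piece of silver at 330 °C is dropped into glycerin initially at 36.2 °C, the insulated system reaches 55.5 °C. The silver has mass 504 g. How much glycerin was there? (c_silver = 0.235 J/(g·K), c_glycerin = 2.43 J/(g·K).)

m ≈ 693 g

Setting the total heat transfer to zero:
504·0.235·(55.5 − 330) + m·2.43·(55.5 − 36.2) = 0
46.9 m = 32512
m = 32512/46.9 ≈ 693.2 g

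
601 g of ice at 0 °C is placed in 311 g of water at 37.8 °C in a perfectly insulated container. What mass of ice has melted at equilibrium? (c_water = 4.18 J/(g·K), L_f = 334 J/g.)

m_melted ≈ 147 g

Heat available from the water dropping to 0 °C: 311×4.18×37.8 = 49139 J.
To melt every bit of ice: 601×334 = 200734 J.
49139 J < 200734 J, so only part of the ice melts and the system sits at 0 °C.
m_melt = 49139 / L_f = 147.1 g.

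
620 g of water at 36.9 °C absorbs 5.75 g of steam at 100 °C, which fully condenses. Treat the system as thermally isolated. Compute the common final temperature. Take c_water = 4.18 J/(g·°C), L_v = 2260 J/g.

T_f ≈ 42.4 °C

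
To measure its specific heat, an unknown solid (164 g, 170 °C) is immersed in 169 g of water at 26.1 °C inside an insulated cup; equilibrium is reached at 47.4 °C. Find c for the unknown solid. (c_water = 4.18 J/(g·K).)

c ≈ 0.748 J/(g·K)

Net heat exchanged in the isolated system is zero:
164·c·(47.4 − 170) + 169·4.18·(47.4 − 26.1) = 0
-20106 c = -15047
c = -15047/-20106 ≈ 0.7484 J/(g·K)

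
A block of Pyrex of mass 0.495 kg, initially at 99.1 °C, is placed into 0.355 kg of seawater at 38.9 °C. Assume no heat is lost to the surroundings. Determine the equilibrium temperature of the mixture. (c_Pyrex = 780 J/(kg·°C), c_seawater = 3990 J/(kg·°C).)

With ΣQ=0 the equilibrium temperature is the m·c-weighted mean:
T_f = (386.1*99.1 + 1416.4*38.9) / (386.1 + 1416.4)
    = 93362 / 1802.5 ≈ 51.79 °C

T_f ≈ 51.8 °C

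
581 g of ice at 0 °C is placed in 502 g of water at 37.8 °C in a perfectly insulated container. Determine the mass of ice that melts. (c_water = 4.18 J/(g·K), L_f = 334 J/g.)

m_melted ≈ 237 g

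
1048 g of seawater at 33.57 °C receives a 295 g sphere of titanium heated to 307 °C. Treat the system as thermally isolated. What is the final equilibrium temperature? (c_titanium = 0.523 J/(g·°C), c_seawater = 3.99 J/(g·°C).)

Heat gained plus heat lost sum to zero:
295*0.523*(T − 307) + 1048*3.99*(T − 33.57) = 0
154.28(T − 307) + 4181.5(T − 33.57) = 0
4335.8 T = 187739
T = 187739 / 4335.8 = 43.3 °C

T_f ≈ 43.3 °C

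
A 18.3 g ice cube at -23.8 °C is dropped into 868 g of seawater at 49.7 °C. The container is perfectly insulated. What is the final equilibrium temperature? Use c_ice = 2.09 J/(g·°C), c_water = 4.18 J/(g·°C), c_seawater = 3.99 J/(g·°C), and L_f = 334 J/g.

T_f ≈ 46.6 °C

Let T be the final temperature. ΣQ_i = 0:
ice -23.8→0 °C: 18.3·2.09·23.8 = 910.28
  melt ice: 18.3·334 = 6112.2
  warm the meltwater: 76.49 T
  seawater: 3463.3(T − 49.7)
3539.8 T = 172127 − 7022.5 = 165105
T ≈ 46.64 °C (positive, so assuming full melt was valid).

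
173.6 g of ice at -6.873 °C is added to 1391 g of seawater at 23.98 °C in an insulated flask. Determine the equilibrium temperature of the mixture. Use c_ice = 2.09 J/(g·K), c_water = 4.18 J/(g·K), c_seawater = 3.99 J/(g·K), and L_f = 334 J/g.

Let T be the final temperature. ΣQ_i = 0:
warm ice to 0 °C: 173.6·2.09·(0 − (-6.873)) = 2493.7; melt ice: 173.6·334 = 57982; warm the meltwater: 725.65 T; seawater cools: 1391·3.99·(T − 23.98) = 5550.1(T − 23.98)
6275.7 T = 133091 − 60476 = 72615
T ≈ 11.57 °C (positive, so assuming full melt was valid).

T_f ≈ 11.6 °C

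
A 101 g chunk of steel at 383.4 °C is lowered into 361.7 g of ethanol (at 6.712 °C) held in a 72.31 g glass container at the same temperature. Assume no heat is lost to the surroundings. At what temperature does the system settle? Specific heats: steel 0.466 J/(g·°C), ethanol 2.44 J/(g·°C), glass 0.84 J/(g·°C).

Taking heat into each body as positive, Σ m c ΔT = 0:
101×0.466×(T − 383.4) + 361.7×2.44×(T − 6.712) + 72.31×0.84×(T − 6.712) = 0
47.07(T − 383.4) + 882.55(T − 6.712) + 60.74(T − 6.712) = 0
990.35 T = 24376
T = 24376/990.35 ≈ 24.61 °C

T_f ≈ 24.6 °C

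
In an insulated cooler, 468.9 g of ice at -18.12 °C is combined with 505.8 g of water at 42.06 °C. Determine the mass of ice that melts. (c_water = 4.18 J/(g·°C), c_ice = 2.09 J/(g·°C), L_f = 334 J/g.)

m_melted ≈ 213 g

Cooling the water to 0 °C releases 505.8·4.18·42.06 = 88925 J.
Of that, 468.9·2.09·18.12 = 17758 J goes to bring the ice to 0 °C, leaving 71167 J.
To melt every bit of ice: 468.9·334 = 156613 J.
Since 71167 < 156613 J, not all the ice melts; equilibrium is at 0 °C.
Mass melted = 71167/334 ≈ 213.1 g.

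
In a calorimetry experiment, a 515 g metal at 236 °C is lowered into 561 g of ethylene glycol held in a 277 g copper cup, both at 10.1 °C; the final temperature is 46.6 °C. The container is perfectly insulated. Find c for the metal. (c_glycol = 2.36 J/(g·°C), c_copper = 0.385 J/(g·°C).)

c ≈ 0.535 J/(g·°C)

Taking heat into each body as positive, Σ m c ΔT = 0:
515×c×(46.6 − 236) + 561×2.36×(46.6 − 10.1) + 277×0.385×(46.6 − 10.1) = 0
-97541 c = -52217
c = -52217/-97541 ≈ 0.5353 J/(g·°C)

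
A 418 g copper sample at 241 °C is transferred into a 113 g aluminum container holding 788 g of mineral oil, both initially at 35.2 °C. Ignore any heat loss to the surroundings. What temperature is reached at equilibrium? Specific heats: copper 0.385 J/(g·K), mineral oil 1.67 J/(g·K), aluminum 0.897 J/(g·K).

T_f ≈ 56.2 °C

Heat gained plus heat lost sum to zero:
418×0.385×(T − 241) + 788×1.67×(T − 35.2) + 113×0.897×(T − 35.2) = 0
(160.93 + 1316 + 101.36) T = 160.93×241 + 1316×35.2 + 101.36×35.2
T = 88674 / 1578.3 = 56.2 °C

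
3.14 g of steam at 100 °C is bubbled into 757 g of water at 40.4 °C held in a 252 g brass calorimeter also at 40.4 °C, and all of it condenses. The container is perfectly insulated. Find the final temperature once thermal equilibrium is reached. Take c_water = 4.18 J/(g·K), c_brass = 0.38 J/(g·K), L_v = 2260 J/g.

T_f ≈ 42.8 °C

Sum of m c ΔT and latent-heat terms is zero:
condense steam: −3.14·2260 = −7096.4
  condensed water 100 °C→T: 13.13(T − 100)
  original water: 3164.3(T − 40.4)
  brass cup: 252·0.38·(T − 40.4) = 95.76(T − 40.4)
3273.1 T = 7096.4 + 1312.5 + 131705 = 140114
T ≈ 42.81 °C — below 100 °C, confirming all the steam condensed.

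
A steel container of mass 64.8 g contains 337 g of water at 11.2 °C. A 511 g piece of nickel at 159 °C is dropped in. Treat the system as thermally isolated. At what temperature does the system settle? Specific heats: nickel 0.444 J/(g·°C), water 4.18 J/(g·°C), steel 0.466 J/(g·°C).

Setting the total heat transfer to zero:
511*0.444*(T − 159) + 337*4.18*(T − 11.2) + 64.8*0.466*(T − 11.2) = 0
226.88(T − 159) + 1408.7(T − 11.2) + 30.2(T − 11.2) = 0
1665.7 T = 52190
T ≈ 31.33 °C

T_f ≈ 31.3 °C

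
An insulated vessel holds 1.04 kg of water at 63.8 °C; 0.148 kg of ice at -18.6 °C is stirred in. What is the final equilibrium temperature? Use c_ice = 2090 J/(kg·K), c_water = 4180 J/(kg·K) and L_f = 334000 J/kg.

T_f ≈ 44.7 °C

Taking heat into each body as positive, Σ m c ΔT = 0:
warm ice to 0 °C: 0.148·2090·(0 − (-18.6)) = 5753.4; fusion: m_ice L_f = 0.148·334000 = 49432; warm the meltwater: 618.64 T; water cools: 1.04·4180·(T − 63.8) = 4347.2(T − 63.8)
4965.8 T = 277351 − 55185 = 222166
T ≈ 44.74 °C — above 0 °C, consistent with complete melting.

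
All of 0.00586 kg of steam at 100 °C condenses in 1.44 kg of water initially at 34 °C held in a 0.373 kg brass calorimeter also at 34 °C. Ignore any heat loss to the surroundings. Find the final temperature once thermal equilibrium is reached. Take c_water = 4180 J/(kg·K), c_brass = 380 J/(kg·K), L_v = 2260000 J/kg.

Heat gained plus heat lost sum to zero:
condense steam: −0.00586×2260000 = −13244
  condensed water 100 °C→T: 24.49(T − 100)
  original water: 6019.2(T − 34)
  cup: 141.74(T − 34)
6185.4 T = 13244 + 2449.5 + 209472 = 225165
T ≈ 36.40 °C, under the boiling point, so the assumption holds.

T_f ≈ 36.4 °C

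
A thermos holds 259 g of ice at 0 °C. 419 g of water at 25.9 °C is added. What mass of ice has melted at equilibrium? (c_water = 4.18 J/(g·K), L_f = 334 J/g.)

m_melted ≈ 136 g

Water can give up m c ΔT = 419·4.18·25.9 = 45362 J before reaching 0 °C.
To melt every bit of ice: 259·334 = 86506 J.
Since 45362 < 86506 J, not all the ice melts; equilibrium is at 0 °C.
m_melted·334 = 45362  ⇒  m_melted ≈ 135.8 g.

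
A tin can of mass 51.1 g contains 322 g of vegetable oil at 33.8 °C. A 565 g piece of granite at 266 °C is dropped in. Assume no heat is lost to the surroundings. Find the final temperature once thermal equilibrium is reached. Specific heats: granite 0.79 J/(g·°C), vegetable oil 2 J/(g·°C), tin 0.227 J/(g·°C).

T_f ≈ 127.9 °C

With ΣQ=0 the equilibrium temperature is the m·c-weighted mean:
T_f = (446.35·266 + 644·33.8 + 11.6·33.8) / (446.35 + 644 + 11.6)
    = 140888 / 1101.9 ≈ 127.85 °C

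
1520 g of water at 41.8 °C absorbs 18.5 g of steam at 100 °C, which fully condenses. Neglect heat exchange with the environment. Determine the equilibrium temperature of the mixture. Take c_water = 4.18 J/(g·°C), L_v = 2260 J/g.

Sum of m c ΔT and latent-heat terms is zero:
latent heat released on condensation: 18.5·2260 = 41810; condensed water 100 °C→T: 77.33(T − 100); original water: 6353.6(T − 41.8)
6430.9 T = 41810 + 7733 + 265580 = 315123
T ≈ 49.00 °C — below 100 °C, confirming all the steam condensed.

T_f ≈ 49.0 °C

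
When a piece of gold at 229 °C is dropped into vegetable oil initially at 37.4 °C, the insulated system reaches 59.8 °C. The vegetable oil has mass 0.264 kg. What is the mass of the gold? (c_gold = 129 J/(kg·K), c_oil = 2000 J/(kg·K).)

m ≈ 0.542 kg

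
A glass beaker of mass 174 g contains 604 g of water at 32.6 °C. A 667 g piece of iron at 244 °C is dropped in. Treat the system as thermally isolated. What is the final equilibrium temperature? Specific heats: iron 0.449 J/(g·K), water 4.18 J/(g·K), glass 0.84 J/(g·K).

T_f ≈ 53.9 °C

Net heat exchanged in the isolated system is zero:
667·0.449·(T − 244) + 604·4.18·(T − 32.6) + 174·0.84·(T − 32.6) = 0
(299.48 + 2524.7 + 146.16) T = 299.48·244 + 2524.7·32.6 + 146.16·32.6
T = 160145/2970.4 ≈ 53.91 °C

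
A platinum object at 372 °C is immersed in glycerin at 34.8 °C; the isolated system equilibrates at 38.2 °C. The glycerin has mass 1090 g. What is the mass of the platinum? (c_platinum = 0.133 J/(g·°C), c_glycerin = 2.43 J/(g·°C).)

m ≈ 203 g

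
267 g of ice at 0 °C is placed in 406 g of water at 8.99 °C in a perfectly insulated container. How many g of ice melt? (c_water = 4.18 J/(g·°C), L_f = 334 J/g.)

Heat available from the water dropping to 0 °C: 406·4.18·8.99 = 15257 J.
Melting all 267 g of ice would need 267·334 = 89178 J.
15257 J < 89178 J, so only part of the ice melts and the system sits at 0 °C.
m_melted·334 = 15257  ⇒  m_melted ≈ 45.68 g.

m_melted ≈ 45.7 g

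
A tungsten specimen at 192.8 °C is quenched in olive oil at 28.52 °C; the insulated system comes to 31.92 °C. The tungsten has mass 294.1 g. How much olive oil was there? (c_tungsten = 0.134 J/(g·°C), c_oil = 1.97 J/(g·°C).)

m ≈ 947 g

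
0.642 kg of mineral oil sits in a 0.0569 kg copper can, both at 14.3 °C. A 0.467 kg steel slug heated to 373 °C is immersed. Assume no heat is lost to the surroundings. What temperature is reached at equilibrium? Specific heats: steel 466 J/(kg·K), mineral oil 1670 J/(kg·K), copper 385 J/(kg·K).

T_f ≈ 73.8 °C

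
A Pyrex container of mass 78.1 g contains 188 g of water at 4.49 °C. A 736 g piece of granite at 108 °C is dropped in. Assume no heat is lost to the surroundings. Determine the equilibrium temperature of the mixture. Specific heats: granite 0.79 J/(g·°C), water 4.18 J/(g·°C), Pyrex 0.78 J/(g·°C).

Let T be the final temperature. ΣQ_i = 0:
736×0.79×(T − 108) + 188×4.18×(T − 4.49) + 78.1×0.78×(T − 4.49) = 0
(581.44 + 785.84 + 60.92) T = 581.44×108 + 785.84×4.49 + 60.92×4.49
T = 66597/1428.2 ≈ 46.63 °C

T_f ≈ 46.6 °C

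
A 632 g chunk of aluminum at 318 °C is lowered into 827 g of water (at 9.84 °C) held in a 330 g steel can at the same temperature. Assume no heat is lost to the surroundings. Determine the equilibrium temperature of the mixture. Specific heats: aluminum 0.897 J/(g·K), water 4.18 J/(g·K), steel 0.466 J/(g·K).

T_f ≈ 51.7 °C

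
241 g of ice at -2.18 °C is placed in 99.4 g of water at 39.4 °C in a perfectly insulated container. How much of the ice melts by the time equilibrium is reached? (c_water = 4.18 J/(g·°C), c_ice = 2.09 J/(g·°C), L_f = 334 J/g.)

m_melted ≈ 45.7 g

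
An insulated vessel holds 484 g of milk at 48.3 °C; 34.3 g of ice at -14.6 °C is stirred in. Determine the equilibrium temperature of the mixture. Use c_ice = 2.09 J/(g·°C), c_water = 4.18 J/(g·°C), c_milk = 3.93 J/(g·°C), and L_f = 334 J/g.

T_f ≈ 38.8 °C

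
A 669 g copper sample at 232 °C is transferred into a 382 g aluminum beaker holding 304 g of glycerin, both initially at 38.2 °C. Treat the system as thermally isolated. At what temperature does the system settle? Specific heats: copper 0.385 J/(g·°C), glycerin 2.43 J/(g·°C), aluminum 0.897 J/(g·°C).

T_f ≈ 75.5 °C

Energy conservation, ΣQ = 0:
669×0.385×(T − 232) + 304×2.43×(T − 38.2) + 382×0.897×(T − 38.2) = 0
257.56(T − 232) + 738.72(T − 38.2) + 342.65(T − 38.2) = 0
1338.9 T = 101064
T = 101064/1338.9 ≈ 75.48 °C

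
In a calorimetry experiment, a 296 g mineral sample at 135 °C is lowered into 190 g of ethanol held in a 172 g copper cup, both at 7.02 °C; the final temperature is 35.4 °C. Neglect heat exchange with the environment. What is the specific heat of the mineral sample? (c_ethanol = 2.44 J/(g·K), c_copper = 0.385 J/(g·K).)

Heat gained plus heat lost sum to zero:
296×c×(35.4 − 135) + 190×2.44×(35.4 − 7.02) + 172×0.385×(35.4 − 7.02) = 0
-29482 c = -15036
c = -15036/-29482 ≈ 0.51 J/(g·K)

c ≈ 0.51 J/(g·K)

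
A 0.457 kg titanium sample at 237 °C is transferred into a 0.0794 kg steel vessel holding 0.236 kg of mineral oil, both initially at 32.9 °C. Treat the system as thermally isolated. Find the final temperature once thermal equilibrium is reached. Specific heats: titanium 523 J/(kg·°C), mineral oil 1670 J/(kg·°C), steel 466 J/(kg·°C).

T_f ≈ 105.7 °C

Energy conservation, ΣQ = 0:
0.457×523×(T − 237) + 0.236×1670×(T − 32.9) + 0.0794×466×(T − 32.9) = 0
239.01(T − 237) + 394.12(T − 32.9) + 37(T − 32.9) = 0
(239.01 + 394.12 + 37) T = 239.01×237 + 394.12×32.9 + 37×32.9
T = 70829/670.13 ≈ 105.69 °C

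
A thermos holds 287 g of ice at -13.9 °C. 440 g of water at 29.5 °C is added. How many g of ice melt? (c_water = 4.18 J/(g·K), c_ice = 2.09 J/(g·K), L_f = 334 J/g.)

Heat available from the water dropping to 0 °C: 440·4.18·29.5 = 54256 J.
Warming the ice to 0 °C takes 287·2.09·13.9 = 8337.6 J, leaving 45919 J for melting.
To melt every bit of ice: 287·334 = 95858 J.
45919 J < 95858 J, so only part of the ice melts and the system sits at 0 °C.
m_melted·334 = 45919  ⇒  m_melted ≈ 137.5 g.

m_melted ≈ 137 g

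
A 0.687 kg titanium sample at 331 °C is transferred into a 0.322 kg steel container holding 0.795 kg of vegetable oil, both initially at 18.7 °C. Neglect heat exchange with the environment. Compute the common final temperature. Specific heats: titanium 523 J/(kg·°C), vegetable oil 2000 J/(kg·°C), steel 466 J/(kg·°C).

T_f ≈ 72.1 °C

Let T be the final temperature. ΣQ_i = 0:
0.687×523×(T − 331) + 0.795×2000×(T − 18.7) + 0.322×466×(T − 18.7) = 0
359.3(T − 331) + 1590(T − 18.7) + 150.05(T − 18.7) = 0
(359.3 + 1590 + 150.05) T = 359.3×331 + 1590×18.7 + 150.05×18.7
T ≈ 72.15 °C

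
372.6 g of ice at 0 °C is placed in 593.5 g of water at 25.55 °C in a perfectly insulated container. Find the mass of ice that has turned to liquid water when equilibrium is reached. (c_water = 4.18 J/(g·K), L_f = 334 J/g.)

m_melted ≈ 190 g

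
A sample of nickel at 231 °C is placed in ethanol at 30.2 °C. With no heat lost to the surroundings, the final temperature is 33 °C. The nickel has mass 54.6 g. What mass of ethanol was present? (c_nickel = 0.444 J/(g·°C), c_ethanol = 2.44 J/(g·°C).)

m ≈ 703 g

|Q_nickel| = |Q_ethanol|:
54.6×0.444×(231 − 33) = m×2.44×(33 − 30.2)
6.832 m = 4800  ⇒  m ≈ 702.6 g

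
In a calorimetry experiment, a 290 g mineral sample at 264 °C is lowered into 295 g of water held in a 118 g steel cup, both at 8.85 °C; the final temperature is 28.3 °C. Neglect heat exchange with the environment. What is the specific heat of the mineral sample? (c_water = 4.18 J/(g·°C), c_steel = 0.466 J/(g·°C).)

c ≈ 0.367 J/(g·°C)

Conservation of energy gives ΣQ = 0:
290×c×(28.3 − 264) + 295×4.18×(28.3 − 8.85) + 118×0.466×(28.3 − 8.85) = 0
-68353 c = -25053
c = -25053/-68353 ≈ 0.3665 J/(g·°C)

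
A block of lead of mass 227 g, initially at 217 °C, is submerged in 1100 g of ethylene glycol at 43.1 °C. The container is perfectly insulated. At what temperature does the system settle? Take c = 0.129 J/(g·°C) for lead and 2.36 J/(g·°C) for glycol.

Energy conservation, ΣQ = 0:
227·0.129·(T − 217) + 1100·2.36·(T − 43.1) = 0
29.28(T − 217) + 2596(T − 43.1) = 0
(29.28 + 2596) T = 29.28·217 + 2596·43.1
T ≈ 45.04 °C

T_f ≈ 45.0 °C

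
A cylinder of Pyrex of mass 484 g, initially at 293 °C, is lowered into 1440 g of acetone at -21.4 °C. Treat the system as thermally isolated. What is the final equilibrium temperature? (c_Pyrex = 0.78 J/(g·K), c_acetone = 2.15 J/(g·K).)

Net heat exchanged in the isolated system is zero:
484×0.78×(T − 293) + 1440×2.15×(T − (-21.4)) = 0
377.52(T − 293) + 3096(T − (-21.4)) = 0
(377.52 + 3096) T = 377.52×293 + 3096×(-21.4)
T = 44359 / 3473.5 = 12.8 °C

T_f ≈ 12.8 °C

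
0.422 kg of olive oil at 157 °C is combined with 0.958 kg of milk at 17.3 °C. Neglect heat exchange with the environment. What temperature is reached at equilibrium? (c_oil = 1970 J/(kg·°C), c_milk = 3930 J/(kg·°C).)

T_f ≈ 42.6 °C

Let T be the final temperature. ΣQ_i = 0:
0.422·1970·(T − 157) + 0.958·3930·(T − 17.3) = 0
831.34(T − 157) + 3764.9(T − 17.3) = 0
4596.3 T = 195654
T = 195654/4596.3 ≈ 42.57 °C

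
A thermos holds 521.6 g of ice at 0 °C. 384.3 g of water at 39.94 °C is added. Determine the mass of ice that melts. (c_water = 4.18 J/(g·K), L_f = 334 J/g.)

Cooling the water to 0 °C releases 384.3·4.18·39.94 = 64159 J.
To melt every bit of ice: 521.6·334 = 174214 J.
Since 64159 < 174214 J, not all the ice melts; equilibrium is at 0 °C.
m_melted·334 = 64159  ⇒  m_melted ≈ 192.1 g.

m_melted ≈ 192 g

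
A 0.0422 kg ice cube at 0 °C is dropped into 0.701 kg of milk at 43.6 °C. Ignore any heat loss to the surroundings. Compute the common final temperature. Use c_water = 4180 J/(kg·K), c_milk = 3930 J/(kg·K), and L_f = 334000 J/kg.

T_f ≈ 36.2 °C

Energy conservation, ΣQ = 0:
latent heat to melt: 0.0422·334000 = 14095; warm the meltwater: 176.4 T; milk cools: 0.701·3930·(T − 43.6) = 2754.9(T − 43.6)
2931.3 T = 120115 − 14095 = 106020
T ≈ 36.17 °C. Since T > 0 °C, the all-ice-melts assumption holds.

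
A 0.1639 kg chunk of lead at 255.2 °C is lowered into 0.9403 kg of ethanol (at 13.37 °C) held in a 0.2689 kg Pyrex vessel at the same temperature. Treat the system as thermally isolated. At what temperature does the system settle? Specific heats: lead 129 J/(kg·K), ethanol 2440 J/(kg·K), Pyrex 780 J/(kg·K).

T_f ≈ 15.4 °C

T_f is the heat-capacity-weighted average of the initial temperatures:
T_f = (21.14·255.2 + 2294.3·13.37 + 209.74·13.37) / (21.14 + 2294.3 + 209.74)
    = 38875 / 2525.2 ≈ 15.39 °C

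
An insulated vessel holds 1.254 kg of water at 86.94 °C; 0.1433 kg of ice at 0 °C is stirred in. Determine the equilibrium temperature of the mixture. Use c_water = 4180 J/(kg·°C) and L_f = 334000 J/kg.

T_f ≈ 69.8 °C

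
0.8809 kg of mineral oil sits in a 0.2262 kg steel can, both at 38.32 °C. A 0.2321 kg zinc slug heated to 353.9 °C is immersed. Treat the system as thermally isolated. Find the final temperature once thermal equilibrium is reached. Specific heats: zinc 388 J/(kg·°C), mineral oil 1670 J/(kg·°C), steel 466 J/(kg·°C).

T_f ≈ 55.4 °C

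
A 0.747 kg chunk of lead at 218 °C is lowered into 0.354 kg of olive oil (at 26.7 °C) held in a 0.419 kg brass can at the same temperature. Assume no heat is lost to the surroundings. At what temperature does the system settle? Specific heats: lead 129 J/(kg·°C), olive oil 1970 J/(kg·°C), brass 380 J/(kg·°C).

T_f is the heat-capacity-weighted average of the initial temperatures:
T_f = (96.36×218 + 697.38×26.7 + 159.22×26.7) / (96.36 + 697.38 + 159.22)
    = 43878 / 952.96 ≈ 46.04 °C

T_f ≈ 46.0 °C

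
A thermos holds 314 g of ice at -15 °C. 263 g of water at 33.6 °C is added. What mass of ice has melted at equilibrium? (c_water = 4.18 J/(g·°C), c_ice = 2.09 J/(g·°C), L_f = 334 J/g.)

m_melted ≈ 81.1 g

Water can give up m c ΔT = 263×4.18×33.6 = 36938 J before reaching 0 °C.
Warming the ice to 0 °C takes 314×2.09×15 = 9843.9 J, leaving 27094 J for melting.
Melting all 314 g of ice would need 314×334 = 104876 J.
27094 J < 104876 J, so only part of the ice melts and the system sits at 0 °C.
m_melt = 27094 / L_f = 81.12 g.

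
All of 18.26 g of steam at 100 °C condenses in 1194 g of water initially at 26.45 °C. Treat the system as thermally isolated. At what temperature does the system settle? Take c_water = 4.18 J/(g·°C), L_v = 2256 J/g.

T_f ≈ 35.7 °C

Net heat exchanged in the isolated system is zero:
condense steam: −18.26×2256 = −41195; condensate cools 100→T: 18.26×4.18×(T − 100) = 76.33(T − 100); original water: 4990.9(T − 26.45)
5067.2 T = 41195 + 7632.7 + 132010 = 180837
T ≈ 35.69 °C, under the boiling point, so the assumption holds.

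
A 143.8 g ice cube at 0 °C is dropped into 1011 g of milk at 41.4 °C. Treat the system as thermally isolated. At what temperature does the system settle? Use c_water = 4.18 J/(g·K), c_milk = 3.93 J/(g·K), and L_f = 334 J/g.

Setting the total heat transfer to zero:
latent heat to melt: 143.8×334 = 48029
  warm the meltwater: 601.08 T
  milk cools: 1011×3.93×(T − 41.4) = 3973.2(T − 41.4)
4574.3 T = 164492 − 48029 = 116463
T ≈ 25.46 °C (positive, so assuming full melt was valid).

T_f ≈ 25.5 °C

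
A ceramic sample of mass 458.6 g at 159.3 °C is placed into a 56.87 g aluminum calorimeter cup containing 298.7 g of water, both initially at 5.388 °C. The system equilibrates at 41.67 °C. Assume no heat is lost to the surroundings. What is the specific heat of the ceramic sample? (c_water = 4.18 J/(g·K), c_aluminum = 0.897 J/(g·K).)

c ≈ 0.874 J/(g·K)

Energy conservation, ΣQ = 0:
458.6×c×(41.67 − 159.3) + 298.7×4.18×(41.67 − 5.388) + 56.87×0.897×(41.67 − 5.388) = 0
-53945 c = -47151
c = -47151/-53945 ≈ 0.8741 J/(g·K)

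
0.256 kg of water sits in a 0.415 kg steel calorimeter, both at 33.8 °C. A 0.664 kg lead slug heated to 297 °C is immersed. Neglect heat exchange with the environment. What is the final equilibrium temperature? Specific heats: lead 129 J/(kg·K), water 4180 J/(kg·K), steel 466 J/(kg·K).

Conservation of energy gives ΣQ = 0:
0.664*129*(T − 297) + 0.256*4180*(T − 33.8) + 0.415*466*(T − 33.8) = 0
85.66(T − 297) + 1070.1(T − 33.8) + 193.39(T − 33.8) = 0
1349.1 T = 68145
T ≈ 50.51 °C

T_f ≈ 50.5 °C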